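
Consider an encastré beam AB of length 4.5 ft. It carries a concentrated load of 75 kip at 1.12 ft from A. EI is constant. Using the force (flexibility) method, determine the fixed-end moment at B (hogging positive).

Take the two fixed-end moments M_A, M_B as redundants; the released structure is the simple span AB.
Simple-span end rotations at A and B under the given loads:
  at A: point load 75 at a = 1.12: Pab(L + b)/(6LEI) = 82.86/EI
  at B: point load 75 at a = 1.12: Pab(L + a)/(6LEI) = 59.1/EI
  θ_A0 = 82.86/EI,  θ_B0 = 59.1/EI
Flexibility coefficients: a unit moment at one end gives L/(3EI) there and L/(6EI) at the far end, so f₁₁ = f₂₂ = 1.5/EI and f₁₂ = f₂₁ = 0.75/EI.
Compatibility — zero rotation at each built-in end:
  1.5 M_A + 0.75 M_B = 82.86
  0.75 M_A + 1.5 M_B = 59.1
Solving the pair gives M_A = 47.39 kip·ft and M_B = 15.7 kip·ft (hogging).

M_B = 15.7 kip·ft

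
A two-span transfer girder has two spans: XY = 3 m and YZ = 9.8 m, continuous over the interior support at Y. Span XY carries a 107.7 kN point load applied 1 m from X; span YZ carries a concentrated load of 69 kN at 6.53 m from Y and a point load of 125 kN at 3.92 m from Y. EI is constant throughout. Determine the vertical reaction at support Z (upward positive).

Take M_Y as the redundant. Released structure: two simple spans XY and YZ with a hinge at Y.
End slopes at the hinge Y, treating each span as simply supported:
  span XY: point load 107.7 at a = 1: Pab(L + a)/(6LEI) = 47.87/EI
  span YZ: point load 69 at a = 6.53: Pab(L + b)/(6LEI) = 327.5/EI
  span YZ: point load 125 at a = 3.92: Pab(L + b)/(6LEI) = 768.3/EI
  relative rotation θ_0 = (47.87 + 1096)/EI = 1144/EI
A unit hogging moment at Y produces rotation L₁/(3EI) + L₂/(3EI) = 4.267/EI.
Slope continuity at Y: θ_0 = M_Y·4.267/EI, so M_Y = 1144/4.267 = 268.1 kN·m (hogging).
Span YZ, ΣM about Z: R_Y^{YZ}·9.8 = 960.6 + 268.1, so R_Y^{YZ} = 125.4 kN and R_Z = 194 − 125.4 = 68.62 kN.

R_Z = 68.62 kN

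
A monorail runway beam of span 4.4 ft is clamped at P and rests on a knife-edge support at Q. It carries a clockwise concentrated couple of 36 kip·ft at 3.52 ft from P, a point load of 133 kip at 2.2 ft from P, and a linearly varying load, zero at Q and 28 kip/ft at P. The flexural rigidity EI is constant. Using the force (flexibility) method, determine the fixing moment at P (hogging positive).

M_P = 130 kip·ft

Release the roller at Q. Primary structure: cantilever fixed at P.
Deflection at Q on the released cantilever, summing each load's contribution:
  clockwise couple 36 at a = 3.52: M₀a(2L − a)/(2EI) = 334.5/EI
  point load 133 at a = 2.2: Pa²(3L − a)/(6EI) = 1180/EI
  triangular load, peak 28 at the fixed end: w₀L⁴/(30EI) = 349.8/EI
  δ_0 = 1865/EI
Tip deflection under a unit load at Q: L³/(3EI) = 28.39/EI.
Compatibility at Q: δ_0 − R_Q·δ_{QQ} = 0, so R_Q = 1865/28.39 = 65.66 kip.
Moment equilibrium about P: M_P = Σ(load moments about P) − R_Q·L = 418.9 − 65.66×4.4 = 130 kip·ft.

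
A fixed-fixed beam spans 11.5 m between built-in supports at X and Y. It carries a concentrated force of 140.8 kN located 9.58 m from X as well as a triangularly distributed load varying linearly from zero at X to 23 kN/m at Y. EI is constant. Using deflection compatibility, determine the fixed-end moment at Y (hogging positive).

M_Y = 339.7 kN·m

Release both end moments; the primary structure is a simply-supported span XY with redundants M_X and M_Y.
End rotations of the released simple span under the applied load (×1/EI):
  at X: point load 140.8 at a = 9.58: Pab(L + b)/(6LEI) = 503.7/EI
  at Y: point load 140.8 at a = 9.58: Pab(L + a)/(6LEI) = 791.2/EI
  at X: triangular load, peak 23: 7w₀L³/(360EI) = 680.2/EI
  at Y: triangular load, peak 23: w₀L³/(45EI) = 777.3/EI
  θ_X0 = 1184/EI,  θ_Y0 = 1569/EI
Flexibility coefficients: a unit moment at one end gives L/(3EI) there and L/(6EI) at the far end, so f₁₁ = f₂₂ = 3.833/EI and f₁₂ = f₂₁ = 1.917/EI.
Compatibility — zero rotation at each built-in end:
  3.833 M_X + 1.917 M_Y = 1184
  1.917 M_X + 3.833 M_Y = 1569
Solving the pair gives M_X = 139 kN·m and M_Y = 339.7 kN·m (hogging).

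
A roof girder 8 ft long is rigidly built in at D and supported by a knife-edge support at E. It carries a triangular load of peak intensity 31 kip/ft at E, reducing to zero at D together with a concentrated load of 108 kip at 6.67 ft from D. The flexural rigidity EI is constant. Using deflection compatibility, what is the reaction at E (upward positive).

Release the roller at E. Primary structure: cantilever fixed at D.
Primary-structure tip deflection at E by superposition:
  triangular load, peak 31 at the free end: 11w₀L⁴/(120EI) = 11639/EI
  point load 108 at a = 6.67: Pa²(3L − a)/(6EI) = 13878/EI
  δ_0 = 25517/EI
Tip deflection under a unit load at E: L³/(3EI) = 170.7/EI.
Compatibility at E: δ_0 − R_E·δ_{EE} = 0, so R_E = 25517/170.7 = 149.5 kip.

R_E = 149.5 kip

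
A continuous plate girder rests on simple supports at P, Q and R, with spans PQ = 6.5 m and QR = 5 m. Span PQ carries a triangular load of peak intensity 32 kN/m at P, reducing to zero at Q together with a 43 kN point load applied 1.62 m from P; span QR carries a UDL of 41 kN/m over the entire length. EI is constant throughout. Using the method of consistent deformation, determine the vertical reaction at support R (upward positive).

R_R = 78.75 kN

Release continuity at Q by inserting a hinge; the redundant is the internal moment M_Q. The primary structure is two simply-supported spans PQ and QR.
End slopes at the hinge Q, treating each span as simply supported:
  span PQ: triangular load, peak 32: 7w₀L³/(360EI) = 170.9/EI
  span PQ: point load 43 at a = 1.62: Pab(L + a)/(6LEI) = 70.78/EI
  span QR: UDL 41: wL³/(24EI) = 213.5/EI
  relative rotation θ_0 = (241.7 + 213.5)/EI = 455.2/EI
A unit hogging moment at Q produces rotation L₁/(3EI) + L₂/(3EI) = 3.833/EI.
Slope continuity at Q: θ_0 = M_Q·3.833/EI, so M_Q = 455.2/3.833 = 118.7 kN·m (hogging).
Span QR, ΣM about R: R_Q^{QR}·5 = 512.5 + 118.7, so R_Q^{QR} = 126.2 kN and R_R = 205 − 126.2 = 78.75 kN.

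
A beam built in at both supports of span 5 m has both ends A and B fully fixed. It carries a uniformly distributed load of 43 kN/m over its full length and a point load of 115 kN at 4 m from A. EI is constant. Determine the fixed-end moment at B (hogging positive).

Release both end moments; the primary structure is a simply-supported span AB with redundants M_A and M_B.
End rotations of the released simple span under the applied load (×1/EI):
  at A: UDL 43: wL³/(24EI) = 224/EI
  at B: UDL 43: wL³/(24EI) = 224/EI
  at A: point load 115 at a = 4: Pab(L + b)/(6LEI) = 92/EI
  at B: point load 115 at a = 4: Pab(L + a)/(6LEI) = 138/EI
  θ_A0 = 316/EI,  θ_B0 = 362/EI
Flexibility coefficients: a unit moment at one end gives L/(3EI) there and L/(6EI) at the far end, so f₁₁ = f₂₂ = 1.667/EI and f₁₂ = f₂₁ = 0.8333/EI.
Compatibility — zero rotation at each built-in end:
  1.667 M_A + 0.8333 M_B = 316
  0.8333 M_A + 1.667 M_B = 362
Solving the pair gives M_A = 108 kN·m and M_B = 163.2 kN·m (hogging).

M_B = 163.2 kN·m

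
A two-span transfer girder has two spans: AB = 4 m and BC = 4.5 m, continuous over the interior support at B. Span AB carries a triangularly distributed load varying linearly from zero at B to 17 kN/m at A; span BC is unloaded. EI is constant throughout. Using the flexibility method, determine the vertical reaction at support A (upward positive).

R_A = 20.8 kN

Take M_B as the redundant. Released structure: two simple spans AB and BC with a hinge at B.
Rotations at B on the released spans (each span's end-slope, ×1/EI):
  span AB: triangular load, peak 17: 7w₀L³/(360EI) = 21.16/EI
  relative rotation θ_0 = (21.16 + 0)/EI = 21.16/EI
A unit hogging moment at B produces rotation L₁/(3EI) + L₂/(3EI) = 2.833/EI.
Slope continuity at B: θ_0 = M_B·2.833/EI, so M_B = 21.16/2.833 = 7.467 kN·m (hogging).
Span AB, ΣM about A with M_B applied at B: R_B^{AB}·4 = 45.33 + 7.467, so R_B^{AB} = 13.2 kN and R_A = 34 − 13.2 = 20.8 kN.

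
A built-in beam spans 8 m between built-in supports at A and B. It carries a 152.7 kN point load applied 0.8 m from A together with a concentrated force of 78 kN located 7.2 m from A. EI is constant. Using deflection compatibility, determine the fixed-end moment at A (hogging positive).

Release both end moments; the primary structure is a simply-supported span AB with redundants M_A and M_B.
Simple-span end rotations at A and B under the given loads:
  at A: point load 152.7 at a = 0.8: Pab(L + b)/(6LEI) = 278.5/EI
  at B: point load 152.7 at a = 0.8: Pab(L + a)/(6LEI) = 161.3/EI
  at A: point load 78 at a = 7.2: Pab(L + b)/(6LEI) = 82.37/EI
  at B: point load 78 at a = 7.2: Pab(L + a)/(6LEI) = 142.3/EI
  θ_A0 = 360.9/EI,  θ_B0 = 303.5/EI
Flexibility coefficients: a unit moment at one end gives L/(3EI) there and L/(6EI) at the far end, so f₁₁ = f₂₂ = 2.667/EI and f₁₂ = f₂₁ = 1.333/EI.
Compatibility — zero rotation at each built-in end:
  2.667 M_A + 1.333 M_B = 360.9
  1.333 M_A + 2.667 M_B = 303.5
Solving the pair gives M_A = 104.6 kN·m and M_B = 61.54 kN·m (hogging).

M_A = 104.6 kN·m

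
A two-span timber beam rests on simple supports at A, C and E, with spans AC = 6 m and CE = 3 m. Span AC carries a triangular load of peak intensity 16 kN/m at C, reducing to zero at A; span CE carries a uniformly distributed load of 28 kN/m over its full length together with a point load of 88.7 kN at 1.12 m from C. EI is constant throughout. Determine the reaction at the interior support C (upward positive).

Release continuity at C by inserting a hinge; the redundant is the internal moment M_C. The primary structure is two simply-supported spans AC and CE.
End slopes at the hinge C, treating each span as simply supported:
  span AC: triangular load, peak 16: w₀L³/(45EI) = 76.8/EI
  span CE: UDL 28: wL³/(24EI) = 31.5/EI
  span CE: point load 88.7 at a = 1.12: Pab(L + b)/(6LEI) = 50.63/EI
  relative rotation θ_0 = (76.8 + 82.13)/EI = 158.9/EI
A unit hogging moment at C produces rotation L₁/(3EI) + L₂/(3EI) = 3/EI.
Compatibility: M_C·(L₁+L₂)/(3EI) = θ_0, giving M_C = 52.98 kN·m (hogging).
Span AC, ΣM about A with M_C applied at C: R_C^{AC}·6 = 192 + 52.98, so R_C^{AC} = 40.83 kN and R_A = 48 − 40.83 = 7.17 kN.
Span CE, ΣM about E: R_C^{CE}·3 = 292.8 + 52.98, so R_C^{CE} = 115.2 kN and R_E = 172.7 − 115.2 = 57.46 kN.
R_C = 40.83 + 115.2 = 156.1 kN.

R_C = 156.1 kN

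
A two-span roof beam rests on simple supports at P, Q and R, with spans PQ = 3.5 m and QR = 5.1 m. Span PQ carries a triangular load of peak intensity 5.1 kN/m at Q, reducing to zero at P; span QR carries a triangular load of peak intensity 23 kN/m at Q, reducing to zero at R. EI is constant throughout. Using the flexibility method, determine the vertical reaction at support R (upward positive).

Release continuity at Q by inserting a hinge; the redundant is the internal moment M_Q. The primary structure is two simply-supported spans PQ and QR.
Discontinuity in slope at Q on the released structure — sum the simple-span end rotations:
  span PQ: triangular load, peak 5.1: w₀L³/(45EI) = 4.859/EI
  span QR: triangular load, peak 23: w₀L³/(45EI) = 67.8/EI
  relative rotation θ_0 = (4.859 + 67.8)/EI = 72.66/EI
A unit hogging moment at Q produces rotation L₁/(3EI) + L₂/(3EI) = 2.867/EI.
Compatibility: M_Q·(L₁+L₂)/(3EI) = θ_0, giving M_Q = 25.35 kN·m (hogging).
Span QR, ΣM about R: R_Q^{QR}·5.1 = 199.4 + 25.35, so R_Q^{QR} = 44.07 kN and R_R = 58.65 − 44.07 = 14.58 kN.

R_R = 14.58 kN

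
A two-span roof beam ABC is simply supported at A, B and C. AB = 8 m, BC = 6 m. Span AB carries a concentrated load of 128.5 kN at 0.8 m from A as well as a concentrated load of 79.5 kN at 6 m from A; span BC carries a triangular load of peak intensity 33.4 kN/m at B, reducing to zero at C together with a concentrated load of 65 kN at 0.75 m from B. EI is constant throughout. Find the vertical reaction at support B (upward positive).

R_B = 237 kN

Take M_B as the redundant. Released structure: two simple spans AB and BC with a hinge at B.
End slopes at the hinge B, treating each span as simply supported:
  span AB: point load 128.5 at a = 0.8: Pab(L + a)/(6LEI) = 135.7/EI
  span AB: point load 79.5 at a = 6: Pab(L + a)/(6LEI) = 278.2/EI
  span BC: triangular load, peak 33.4: w₀L³/(45EI) = 160.3/EI
  span BC: point load 65 at a = 0.75: Pab(L + b)/(6LEI) = 79.98/EI
  relative rotation θ_0 = (413.9 + 240.3)/EI = 654.2/EI
A unit hogging moment at B produces rotation L₁/(3EI) + L₂/(3EI) = 4.667/EI.
Slope continuity at B: θ_0 = M_B·4.667/EI, so M_B = 654.2/4.667 = 140.2 kN·m (hogging).
Span AB, ΣM about A with M_B applied at B: R_B^{AB}·8 = 579.8 + 140.2, so R_B^{AB} = 90 kN and R_A = 208 − 90 = 118 kN.
Span BC, ΣM about C: R_B^{BC}·6 = 742 + 140.2, so R_B^{BC} = 147 kN and R_C = 165.2 − 147 = 18.16 kN.
R_B = 90 + 147 = 237 kN.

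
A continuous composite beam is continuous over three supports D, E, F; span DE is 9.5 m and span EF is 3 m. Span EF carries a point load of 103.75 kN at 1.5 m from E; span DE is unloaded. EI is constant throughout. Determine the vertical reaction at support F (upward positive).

R_F = 47.21 kN

Insert a hinge at E; M_E is the redundant, and each span becomes simply supported.
Discontinuity in slope at E on the released structure — sum the simple-span end rotations:
  span EF: point load 103.75 at a = 1.5: Pab(L + b)/(6LEI) = 58.36/EI
  relative rotation θ_0 = (0 + 58.36)/EI = 58.36/EI
A unit hogging moment at E produces rotation L₁/(3EI) + L₂/(3EI) = 4.167/EI.
Slope continuity at E: θ_0 = M_E·4.167/EI, so M_E = 58.36/4.167 = 14.01 kN·m (hogging).
Span EF, ΣM about F: R_E^{EF}·3 = 155.6 + 14.01, so R_E^{EF} = 56.54 kN and R_F = 103.8 − 56.54 = 47.21 kN.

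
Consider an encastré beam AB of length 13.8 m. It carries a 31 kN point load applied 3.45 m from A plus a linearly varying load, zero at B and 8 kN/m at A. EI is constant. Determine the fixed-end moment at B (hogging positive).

M_B = 70.84 kN·m

Take the two fixed-end moments M_A, M_B as redundants; the released structure is the simple span AB.
End rotations of the released simple span under the applied load (×1/EI):
  at A: point load 31 at a = 3.45: Pab(L + b)/(6LEI) = 322.9/EI
  at B: point load 31 at a = 3.45: Pab(L + a)/(6LEI) = 230.6/EI
  at A: triangular load, peak 8: w₀L³/(45EI) = 467.2/EI
  at B: triangular load, peak 8: 7w₀L³/(360EI) = 408.8/EI
  θ_A0 = 790.1/EI,  θ_B0 = 639.4/EI
Flexibility coefficients: a unit moment at one end gives L/(3EI) there and L/(6EI) at the far end, so f₁₁ = f₂₂ = 4.6/EI and f₁₂ = f₂₁ = 2.3/EI.
Compatibility — zero rotation at each built-in end:
  4.6 M_A + 2.3 M_B = 790.1
  2.3 M_A + 4.6 M_B = 639.4
Solving the pair gives M_A = 136.3 kN·m and M_B = 70.84 kN·m (hogging).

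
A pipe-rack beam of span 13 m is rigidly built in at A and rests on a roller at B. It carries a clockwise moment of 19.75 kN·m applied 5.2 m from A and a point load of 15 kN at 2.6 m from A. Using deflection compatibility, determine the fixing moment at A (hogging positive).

Choose R_B as the redundant. The primary structure is the cantilever fixed at A.
Deflection at B on the released cantilever, summing each load's contribution:
  clockwise couple 19.75 at a = 5.2: M₀a(2L − a)/(2EI) = 1068/EI
  point load 15 at a = 2.6: Pa²(3L − a)/(6EI) = 615.2/EI
  δ_0 = 1683/EI
Flexibility coefficient — unit upward force at B: δ_{BB} = L³/(3EI) = 732.3/EI.
Compatibility at B: δ_0 − R_B·δ_{BB} = 0, so R_B = 1683/732.3 = 2.298 kN.
Moment equilibrium about A: M_A = Σ(load moments about A) − R_B·L = 58.75 − 2.298×13 = 28.87 kN·m.

M_A = 28.87 kN·m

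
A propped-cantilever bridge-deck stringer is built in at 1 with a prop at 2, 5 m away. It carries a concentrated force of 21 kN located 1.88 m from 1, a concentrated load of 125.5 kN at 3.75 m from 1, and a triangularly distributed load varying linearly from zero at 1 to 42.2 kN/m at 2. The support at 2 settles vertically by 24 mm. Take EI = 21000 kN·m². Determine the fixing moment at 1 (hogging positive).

M_1 = 215.6 kN·m

Release the roller at 2. Primary structure: cantilever fixed at 1.
Primary-structure tip deflection at 2 by superposition:
  point load 21 at a = 1.88: Pa²(3L − a)/(6EI) = 162.3/EI
  point load 125.5 at a = 3.75: Pa²(3L − a)/(6EI) = 3309/EI
  triangular load, peak 42.2 at the free end: 11w₀L⁴/(120EI) = 2418/EI
  δ_0 = 5889/EI
Flexibility coefficient — unit upward force at 2: δ_{22} = L³/(3EI) = 41.67/EI.
With EI = 21000 kN·m²: δ_0 = 0.28043 m and δ_{22} = 0.001984 m/kN.
Compatibility — the beam at 2 must follow the support down by 0.024 m: δ_0 − R_2·δ_{22} = 0.024, so R_2 = (0.28043 − 0.024)/0.001984 = 129.2 kN.
Moment equilibrium about 1: M_1 = Σ(load moments about 1) − R_2·L = 861.8 − 129.2×5 = 215.6 kN·m.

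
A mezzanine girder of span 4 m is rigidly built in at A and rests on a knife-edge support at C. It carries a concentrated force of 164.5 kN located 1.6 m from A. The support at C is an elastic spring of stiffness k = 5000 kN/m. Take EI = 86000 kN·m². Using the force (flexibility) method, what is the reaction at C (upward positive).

R_C = 18.94 kN

Take the reaction at C as the redundant and release it; the primary structure is a cantilever fixed at A.
Deflection at C on the released cantilever, summing each load's contribution:
  point load 164.5 at a = 1.6: Pa²(3L − a)/(6EI) = 729.9/EI
Flexibility coefficient — unit upward force at C: δ_{CC} = L³/(3EI) = 21.33/EI.
With EI = 86000 kN·m²: δ_0 = 0.008488 m and δ_{CC} = 0.000248 m/kN.
Compatibility — the spring shortens by R_C/k under the reaction it provides: δ_0 − R_C·δ_{CC} = R_C/k. With 1/k = 0.0002 m/kN, R_C = δ_0 / (δ_{CC} + 1/k) = 0.008488 / (0.000248 + 0.0002) = 18.94 kN.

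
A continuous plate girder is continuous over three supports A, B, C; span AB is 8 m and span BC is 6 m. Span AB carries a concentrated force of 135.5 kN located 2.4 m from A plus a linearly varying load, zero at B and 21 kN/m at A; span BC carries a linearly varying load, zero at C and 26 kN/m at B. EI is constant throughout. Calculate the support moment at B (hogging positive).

Insert a hinge at B; M_B is the redundant, and each span becomes simply supported.
Discontinuity in slope at B on the released structure — sum the simple-span end rotations:
  span AB: point load 135.5 at a = 2.4: Pab(L + a)/(6LEI) = 394.6/EI
  span AB: triangular load, peak 21: 7w₀L³/(360EI) = 209.1/EI
  span BC: triangular load, peak 26: w₀L³/(45EI) = 124.8/EI
  relative rotation θ_0 = (603.6 + 124.8)/EI = 728.4/EI
A unit hogging moment at B produces rotation L₁/(3EI) + L₂/(3EI) = 4.667/EI.
Compatibility: M_B·(L₁+L₂)/(3EI) = θ_0, giving M_B = 156.1 kN·m (hogging).

M_B = 156.1 kN·m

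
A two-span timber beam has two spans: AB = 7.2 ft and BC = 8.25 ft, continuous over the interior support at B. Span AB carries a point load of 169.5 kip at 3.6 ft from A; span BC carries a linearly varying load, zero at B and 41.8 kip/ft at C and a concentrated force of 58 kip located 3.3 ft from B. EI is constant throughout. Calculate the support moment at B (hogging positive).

M_B = 244.3 kip·ft

Insert a hinge at B; M_B is the redundant, and each span becomes simply supported.
Discontinuity in slope at B on the released structure — sum the simple-span end rotations:
  span AB: point load 169.5 at a = 3.6: Pab(L + a)/(6LEI) = 549.2/EI
  span BC: triangular load, peak 41.8: 7w₀L³/(360EI) = 456.4/EI
  span BC: point load 58 at a = 3.3: Pab(L + b)/(6LEI) = 252.6/EI
  relative rotation θ_0 = (549.2 + 709)/EI = 1258/EI
A unit hogging moment at B produces rotation L₁/(3EI) + L₂/(3EI) = 5.15/EI.
Slope continuity at B: θ_0 = M_B·5.15/EI, so M_B = 1258/5.15 = 244.3 kip·ft (hogging).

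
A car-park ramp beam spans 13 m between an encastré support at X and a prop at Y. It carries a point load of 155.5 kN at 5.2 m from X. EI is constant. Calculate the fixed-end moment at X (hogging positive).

Choose R_Y as the redundant. The primary structure is the cantilever fixed at X.
Deflection at Y on the released cantilever, summing each load's contribution:
  point load 155.5 at a = 5.2: Pa²(3L − a)/(6EI) = 23687/EI
Tip deflection under a unit load at Y: L³/(3EI) = 732.3/EI.
The prop prevents deflection at Y: R_Y = δ_0/δ_{YY} = 23687/732.3 = 32.34 kN.
Moment equilibrium about X: M_X = Σ(load moments about X) − R_Y·L = 808.6 − 32.34×13 = 388.1 kN·m.

M_X = 388.1 kN·m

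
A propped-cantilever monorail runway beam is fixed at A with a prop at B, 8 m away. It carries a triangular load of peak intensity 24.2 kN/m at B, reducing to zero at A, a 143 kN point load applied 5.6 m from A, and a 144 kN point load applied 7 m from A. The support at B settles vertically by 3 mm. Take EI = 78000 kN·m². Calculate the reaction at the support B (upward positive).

Take the reaction at B as the redundant and release it; the primary structure is a cantilever fixed at A.
Free-end deflection of the primary structure under the applied loading (downward +):
  triangular load, peak 24.2 at the free end: 11w₀L⁴/(120EI) = 9086/EI
  point load 143 at a = 5.6: Pa²(3L − a)/(6EI) = 13752/EI
  point load 144 at a = 7: Pa²(3L − a)/(6EI) = 19992/EI
  δ_0 = 42831/EI
Tip deflection under a unit load at B: L³/(3EI) = 170.7/EI.
With EI = 78000 kN·m²: δ_0 = 0.54911 m and δ_{BB} = 0.002188 m/kN.
Compatibility — the beam at B must follow the support down by 0.003 m: δ_0 − R_B·δ_{BB} = 0.003, so R_B = (0.54911 − 0.003)/0.002188 = 249.6 kN.

R_B = 249.6 kN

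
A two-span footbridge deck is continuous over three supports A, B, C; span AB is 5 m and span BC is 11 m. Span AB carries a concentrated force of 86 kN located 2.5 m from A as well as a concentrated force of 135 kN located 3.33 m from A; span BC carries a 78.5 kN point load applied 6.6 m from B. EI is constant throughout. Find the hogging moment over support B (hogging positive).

M_B = 164 kN·m

Take M_B as the redundant. Released structure: two simple spans AB and BC with a hinge at B.
Discontinuity in slope at B on the released structure — sum the simple-span end rotations:
  span AB: point load 86 at a = 2.5: Pab(L + a)/(6LEI) = 134.4/EI
  span AB: point load 135 at a = 3.33: Pab(L + a)/(6LEI) = 208.5/EI
  span BC: point load 78.5 at a = 6.6: Pab(L + b)/(6LEI) = 531.9/EI
  relative rotation θ_0 = (342.8 + 531.9)/EI = 874.7/EI
A unit hogging moment at B produces rotation L₁/(3EI) + L₂/(3EI) = 5.333/EI.
Slope continuity at B: θ_0 = M_B·5.333/EI, so M_B = 874.7/5.333 = 164 kN·m (hogging).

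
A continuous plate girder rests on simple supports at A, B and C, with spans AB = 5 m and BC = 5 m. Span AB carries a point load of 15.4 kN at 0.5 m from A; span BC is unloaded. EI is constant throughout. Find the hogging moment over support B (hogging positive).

Take M_B as the redundant. Released structure: two simple spans AB and BC with a hinge at B.
End slopes at the hinge B, treating each span as simply supported:
  span AB: point load 15.4 at a = 0.5: Pab(L + a)/(6LEI) = 6.353/EI
  relative rotation θ_0 = (6.353 + 0)/EI = 6.353/EI
A unit hogging moment at B produces rotation L₁/(3EI) + L₂/(3EI) = 3.333/EI.
Slope continuity at B: θ_0 = M_B·3.333/EI, so M_B = 6.353/3.333 = 1.906 kN·m (hogging).

M_B = 1.906 kN·m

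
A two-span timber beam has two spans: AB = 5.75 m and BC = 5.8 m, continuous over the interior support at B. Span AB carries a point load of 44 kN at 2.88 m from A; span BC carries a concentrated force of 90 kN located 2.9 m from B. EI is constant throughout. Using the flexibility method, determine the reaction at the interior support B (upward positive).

R_B = 92.24 kN

Release continuity at B by inserting a hinge; the redundant is the internal moment M_B. The primary structure is two simply-supported spans AB and BC.
Discontinuity in slope at B on the released structure — sum the simple-span end rotations:
  span AB: point load 44 at a = 2.88: Pab(L + a)/(6LEI) = 90.97/EI
  span BC: point load 90 at a = 2.9: Pab(L + b)/(6LEI) = 189.2/EI
  relative rotation θ_0 = (90.97 + 189.2)/EI = 280.2/EI
A unit hogging moment at B produces rotation L₁/(3EI) + L₂/(3EI) = 3.85/EI.
Compatibility: M_B·(L₁+L₂)/(3EI) = θ_0, giving M_B = 72.78 kN·m (hogging).
Span AB, ΣM about A with M_B applied at B: R_B^{AB}·5.75 = 126.7 + 72.78, so R_B^{AB} = 34.7 kN and R_A = 44 − 34.7 = 9.305 kN.
Span BC, ΣM about C: R_B^{BC}·5.8 = 261 + 72.78, so R_B^{BC} = 57.55 kN and R_C = 90 − 57.55 = 32.45 kN.
R_B = 34.7 + 57.55 = 92.24 kN.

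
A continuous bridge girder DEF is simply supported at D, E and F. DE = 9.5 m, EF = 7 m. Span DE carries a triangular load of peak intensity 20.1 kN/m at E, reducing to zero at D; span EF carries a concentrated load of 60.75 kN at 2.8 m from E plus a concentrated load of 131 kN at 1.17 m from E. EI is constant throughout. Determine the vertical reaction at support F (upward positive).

Take M_E as the redundant. Released structure: two simple spans DE and EF with a hinge at E.
Discontinuity in slope at E on the released structure — sum the simple-span end rotations:
  span DE: triangular load, peak 20.1: w₀L³/(45EI) = 383/EI
  span EF: point load 60.75 at a = 2.8: Pab(L + b)/(6LEI) = 190.5/EI
  span EF: point load 131 at a = 1.17: Pab(L + b)/(6LEI) = 273/EI
  relative rotation θ_0 = (383 + 463.5)/EI = 846.4/EI
A unit hogging moment at E produces rotation L₁/(3EI) + L₂/(3EI) = 5.5/EI.
Slope continuity at E: θ_0 = M_E·5.5/EI, so M_E = 846.4/5.5 = 153.9 kN·m (hogging).
Span EF, ΣM about F: R_E^{EF}·7 = 1019 + 153.9, so R_E^{EF} = 167.5 kN and R_F = 191.8 − 167.5 = 24.21 kN.

R_F = 24.21 kN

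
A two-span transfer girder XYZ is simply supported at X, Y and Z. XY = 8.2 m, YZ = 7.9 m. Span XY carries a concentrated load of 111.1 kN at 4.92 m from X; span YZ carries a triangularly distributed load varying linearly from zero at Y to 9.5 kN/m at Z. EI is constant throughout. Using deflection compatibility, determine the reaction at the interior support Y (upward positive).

Release continuity at Y by inserting a hinge; the redundant is the internal moment M_Y. The primary structure is two simply-supported spans XY and YZ.
End slopes at the hinge Y, treating each span as simply supported:
  span XY: point load 111.1 at a = 4.92: Pab(L + a)/(6LEI) = 478.1/EI
  span YZ: triangular load, peak 9.5: 7w₀L³/(360EI) = 91.08/EI
  relative rotation θ_0 = (478.1 + 91.08)/EI = 569.2/EI
A unit hogging moment at Y produces rotation L₁/(3EI) + L₂/(3EI) = 5.367/EI.
Compatibility: M_Y·(L₁+L₂)/(3EI) = θ_0, giving M_Y = 106.1 kN·m (hogging).
Span XY, ΣM about X with M_Y applied at Y: R_Y^{XY}·8.2 = 546.6 + 106.1, so R_Y^{XY} = 79.59 kN and R_X = 111.1 − 79.59 = 31.51 kN.
Span YZ, ΣM about Z: R_Y^{YZ}·7.9 = 98.82 + 106.1, so R_Y^{YZ} = 25.93 kN and R_Z = 37.52 − 25.93 = 11.59 kN.
R_Y = 79.59 + 25.93 = 105.5 kN.

R_Y = 105.5 kN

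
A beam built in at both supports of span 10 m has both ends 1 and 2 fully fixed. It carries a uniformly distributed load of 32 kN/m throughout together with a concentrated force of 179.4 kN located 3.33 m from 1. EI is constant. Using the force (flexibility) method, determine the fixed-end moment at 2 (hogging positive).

M_2 = 399.4 kN·m

Release both end moments; the primary structure is a simply-supported span 12 with redundants M_1 and M_2.
End rotations of the released simple span under the applied load (×1/EI):
  at 1: UDL 32: wL³/(24EI) = 1333/EI
  at 2: UDL 32: wL³/(24EI) = 1333/EI
  at 1: point load 179.4 at a = 3.33: Pab(L + b)/(6LEI) = 1107/EI
  at 2: point load 179.4 at a = 3.33: Pab(L + a)/(6LEI) = 885.3/EI
  θ_10 = 2440/EI,  θ_20 = 2219/EI
Flexibility coefficients: a unit moment at one end gives L/(3EI) there and L/(6EI) at the far end, so f₁₁ = f₂₂ = 3.333/EI and f₁₂ = f₂₁ = 1.667/EI.
Compatibility — zero rotation at each built-in end:
  3.333 M_1 + 1.667 M_2 = 2440
  1.667 M_1 + 3.333 M_2 = 2219
Solving the pair gives M_1 = 532.4 kN·m and M_2 = 399.4 kN·m (hogging).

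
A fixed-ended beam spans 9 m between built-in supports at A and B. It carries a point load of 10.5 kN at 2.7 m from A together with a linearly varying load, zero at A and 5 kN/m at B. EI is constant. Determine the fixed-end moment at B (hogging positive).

M_B = 26.2 kN·m

Release both end moments; the primary structure is a simply-supported span AB with redundants M_A and M_B.
On the primary (simply-supported) span, the end slopes from the loading are:
  at A: point load 10.5 at a = 2.7: Pab(L + b)/(6LEI) = 50.6/EI
  at B: point load 10.5 at a = 2.7: Pab(L + a)/(6LEI) = 38.7/EI
  at A: triangular load, peak 5: 7w₀L³/(360EI) = 70.88/EI
  at B: triangular load, peak 5: w₀L³/(45EI) = 81/EI
  θ_A0 = 121.5/EI,  θ_B0 = 119.7/EI
Flexibility coefficients: a unit moment at one end gives L/(3EI) there and L/(6EI) at the far end, so f₁₁ = f₂₂ = 3/EI and f₁₂ = f₂₁ = 1.5/EI.
Compatibility — zero rotation at each built-in end:
  3 M_A + 1.5 M_B = 121.5
  1.5 M_A + 3 M_B = 119.7
Solving the pair gives M_A = 27.39 kN·m and M_B = 26.2 kN·m (hogging).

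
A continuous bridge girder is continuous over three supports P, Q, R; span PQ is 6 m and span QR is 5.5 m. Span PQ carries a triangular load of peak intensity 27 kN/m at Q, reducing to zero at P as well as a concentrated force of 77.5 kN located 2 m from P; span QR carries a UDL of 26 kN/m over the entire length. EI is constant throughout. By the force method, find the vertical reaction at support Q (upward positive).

R_Q = 192 kN

Take M_Q as the redundant. Released structure: two simple spans PQ and QR with a hinge at Q.
Rotations at Q on the released spans (each span's end-slope, ×1/EI):
  span PQ: triangular load, peak 27: w₀L³/(45EI) = 129.6/EI
  span PQ: point load 77.5 at a = 2: Pab(L + a)/(6LEI) = 137.8/EI
  span QR: UDL 26: wL³/(24EI) = 180.2/EI
  relative rotation θ_0 = (267.4 + 180.2)/EI = 447.6/EI
A unit hogging moment at Q produces rotation L₁/(3EI) + L₂/(3EI) = 3.833/EI.
Compatibility: M_Q·(L₁+L₂)/(3EI) = θ_0, giving M_Q = 116.8 kN·m (hogging).
Span PQ, ΣM about P with M_Q applied at Q: R_Q^{PQ}·6 = 479 + 116.8, so R_Q^{PQ} = 99.29 kN and R_P = 158.5 − 99.29 = 59.21 kN.
Span QR, ΣM about R: R_Q^{QR}·5.5 = 393.2 + 116.8, so R_Q^{QR} = 92.73 kN and R_R = 143 − 92.73 = 50.27 kN.
R_Q = 99.29 + 92.73 = 192 kN.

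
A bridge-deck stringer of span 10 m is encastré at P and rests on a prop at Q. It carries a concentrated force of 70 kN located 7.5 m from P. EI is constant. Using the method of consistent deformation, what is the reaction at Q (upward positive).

R_Q = 44.3 kN

Release the roller at Q. Primary structure: cantilever fixed at P.
Primary-structure tip deflection at Q by superposition:
  point load 70 at a = 7.5: Pa²(3L − a)/(6EI) = 14766/EI
Flexibility coefficient — unit upward force at Q: δ_{QQ} = L³/(3EI) = 333.3/EI.
Compatibility at Q: δ_0 − R_Q·δ_{QQ} = 0, so R_Q = 14766/333.3 = 44.3 kN.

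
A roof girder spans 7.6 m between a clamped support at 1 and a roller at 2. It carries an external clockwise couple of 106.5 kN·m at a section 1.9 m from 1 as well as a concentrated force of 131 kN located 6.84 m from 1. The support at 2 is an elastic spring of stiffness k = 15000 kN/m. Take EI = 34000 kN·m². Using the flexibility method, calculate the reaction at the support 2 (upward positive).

R_2 = 118.8 kN

Choose R_2 as the redundant. The primary structure is the cantilever fixed at 1.
Deflection at 2 on the released cantilever, summing each load's contribution:
  clockwise couple 106.5 at a = 1.9: M₀a(2L − a)/(2EI) = 1346/EI
  point load 131 at a = 6.84: Pa²(3L − a)/(6EI) = 16303/EI
  δ_0 = 17649/EI
Flexibility coefficient — unit upward force at 2: δ_{22} = L³/(3EI) = 146.3/EI.
With EI = 34000 kN·m²: δ_0 = 0.51907 m and δ_{22} = 0.004304 m/kN.
Compatibility — the spring shortens by R_2/k under the reaction it provides: δ_0 − R_2·δ_{22} = R_2/k. With 1/k = 0.000067 m/kN, R_2 = δ_0 / (δ_{22} + 1/k) = 0.51907 / (0.004304 + 0.000067) = 118.8 kN.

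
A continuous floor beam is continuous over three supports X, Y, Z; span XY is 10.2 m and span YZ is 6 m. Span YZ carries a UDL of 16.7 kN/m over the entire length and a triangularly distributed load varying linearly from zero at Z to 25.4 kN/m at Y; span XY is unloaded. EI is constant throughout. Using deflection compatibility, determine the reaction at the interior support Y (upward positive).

Insert a hinge at Y; M_Y is the redundant, and each span becomes simply supported.
Rotations at Y on the released spans (each span's end-slope, ×1/EI):
  span YZ: UDL 16.7: wL³/(24EI) = 150.3/EI
  span YZ: triangular load, peak 25.4: w₀L³/(45EI) = 121.9/EI
  relative rotation θ_0 = (0 + 272.2)/EI = 272.2/EI
A unit hogging moment at Y produces rotation L₁/(3EI) + L₂/(3EI) = 5.4/EI.
Compatibility: M_Y·(L₁+L₂)/(3EI) = θ_0, giving M_Y = 50.41 kN·m (hogging).
Span XY, ΣM about X with M_Y applied at Y: R_Y^{XY}·10.2 = 0 + 50.41, so R_Y^{XY} = 4.942 kN and R_X = 0 − 4.942 = -4.942 kN.
Span YZ, ΣM about Z: R_Y^{YZ}·6 = 605.4 + 50.41, so R_Y^{YZ} = 109.3 kN and R_Z = 176.4 − 109.3 = 67.1 kN.
R_Y = 4.942 + 109.3 = 114.2 kN.

R_Y = 114.2 kN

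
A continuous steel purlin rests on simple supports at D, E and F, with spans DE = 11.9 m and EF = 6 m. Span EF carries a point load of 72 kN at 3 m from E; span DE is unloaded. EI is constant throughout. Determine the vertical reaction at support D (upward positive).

R_D = -2.282 kN

Take M_E as the redundant. Released structure: two simple spans DE and EF with a hinge at E.
Discontinuity in slope at E on the released structure — sum the simple-span end rotations:
  span EF: point load 72 at a = 3: Pab(L + b)/(6LEI) = 162/EI
  relative rotation θ_0 = (0 + 162)/EI = 162/EI
A unit hogging moment at E produces rotation L₁/(3EI) + L₂/(3EI) = 5.967/EI.
Compatibility: M_E·(L₁+L₂)/(3EI) = θ_0, giving M_E = 27.15 kN·m (hogging).
Span DE, ΣM about D with M_E applied at E: R_E^{DE}·11.9 = 0 + 27.15, so R_E^{DE} = 2.282 kN and R_D = 0 − 2.282 = -2.282 kN.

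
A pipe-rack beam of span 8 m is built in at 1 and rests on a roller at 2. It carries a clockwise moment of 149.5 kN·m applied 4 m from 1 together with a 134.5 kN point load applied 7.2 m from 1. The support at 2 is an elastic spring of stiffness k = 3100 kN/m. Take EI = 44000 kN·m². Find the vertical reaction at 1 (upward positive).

Take the reaction at 2 as the redundant and release it; the primary structure is a cantilever fixed at 1.
Deflection at 2 on the released cantilever, summing each load's contribution:
  clockwise couple 149.5 at a = 4: M₀a(2L − a)/(2EI) = 3588/EI
  point load 134.5 at a = 7.2: Pa²(3L − a)/(6EI) = 19523/EI
  δ_0 = 23111/EI
Tip deflection under a unit load at 2: L³/(3EI) = 170.7/EI.
With EI = 44000 kN·m²: δ_0 = 0.52525 m and δ_{22} = 0.003879 m/kN.
Compatibility — the spring shortens by R_2/k under the reaction it provides: δ_0 − R_2·δ_{22} = R_2/k. With 1/k = 0.000323 m/kN, R_2 = δ_0 / (δ_{22} + 1/k) = 0.52525 / (0.003879 + 0.000323) = 125 kN.
Vertical equilibrium: R_1 = ΣP − R_2 = 134.5 − 125 = 9.482 kN.

R_1 = 9.482 kN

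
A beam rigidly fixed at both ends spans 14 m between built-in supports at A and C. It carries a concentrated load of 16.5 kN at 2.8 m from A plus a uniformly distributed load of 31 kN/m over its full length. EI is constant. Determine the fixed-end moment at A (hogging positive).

Take the two fixed-end moments M_A, M_C as redundants; the released structure is the simple span AC.
End rotations of the released simple span under the applied load (×1/EI):
  at A: point load 16.5 at a = 2.8: Pab(L + b)/(6LEI) = 155.2/EI
  at C: point load 16.5 at a = 2.8: Pab(L + a)/(6LEI) = 103.5/EI
  at A: UDL 31: wL³/(24EI) = 3544/EI
  at C: UDL 31: wL³/(24EI) = 3544/EI
  θ_A0 = 3700/EI,  θ_C0 = 3648/EI
Flexibility coefficients: a unit moment at one end gives L/(3EI) there and L/(6EI) at the far end, so f₁₁ = f₂₂ = 4.667/EI and f₁₂ = f₂₁ = 2.333/EI.
Compatibility — zero rotation at each built-in end:
  4.667 M_A + 2.333 M_C = 3700
  2.333 M_A + 4.667 M_C = 3648
Solving the pair gives M_A = 535.9 kN·m and M_C = 513.7 kN·m (hogging).

M_A = 535.9 kN·m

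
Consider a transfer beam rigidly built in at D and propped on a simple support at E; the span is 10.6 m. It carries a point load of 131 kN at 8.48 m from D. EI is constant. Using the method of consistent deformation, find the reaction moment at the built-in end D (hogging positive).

Remove the prop at E; the released (primary) structure is a cantilever built in at D.
Free-end deflection of the primary structure under the applied loading (downward +):
  point load 131 at a = 8.48: Pa²(3L − a)/(6EI) = 36613/EI
Flexibility coefficient — unit upward force at E: δ_{EE} = L³/(3EI) = 397/EI.
The prop prevents deflection at E: R_E = δ_0/δ_{EE} = 36613/397 = 92.22 kN.
Moment equilibrium about D: M_D = Σ(load moments about D) − R_E·L = 1111 − 92.22×10.6 = 133.3 kN·m.

M_D = 133.3 kN·m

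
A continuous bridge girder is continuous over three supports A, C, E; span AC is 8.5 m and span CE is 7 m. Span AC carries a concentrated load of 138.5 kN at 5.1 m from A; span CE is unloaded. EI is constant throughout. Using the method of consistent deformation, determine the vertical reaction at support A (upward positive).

Take M_C as the redundant. Released structure: two simple spans AC and CE with a hinge at C.
Discontinuity in slope at C on the released structure — sum the simple-span end rotations:
  span AC: point load 138.5 at a = 5.1: Pab(L + a)/(6LEI) = 640.4/EI
  relative rotation θ_0 = (640.4 + 0)/EI = 640.4/EI
A unit hogging moment at C produces rotation L₁/(3EI) + L₂/(3EI) = 5.167/EI.
Slope continuity at C: θ_0 = M_C·5.167/EI, so M_C = 640.4/5.167 = 124 kN·m (hogging).
Span AC, ΣM about A with M_C applied at C: R_C^{AC}·8.5 = 706.4 + 124, so R_C^{AC} = 97.68 kN and R_A = 138.5 − 97.68 = 40.82 kN.

R_A = 40.82 kN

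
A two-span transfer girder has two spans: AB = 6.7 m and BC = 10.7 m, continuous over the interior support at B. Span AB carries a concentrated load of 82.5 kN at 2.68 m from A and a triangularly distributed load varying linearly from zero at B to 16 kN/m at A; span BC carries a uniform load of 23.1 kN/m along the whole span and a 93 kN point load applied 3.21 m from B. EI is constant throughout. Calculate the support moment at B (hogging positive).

Insert a hinge at B; M_B is the redundant, and each span becomes simply supported.
Discontinuity in slope at B on the released structure — sum the simple-span end rotations:
  span AB: point load 82.5 at a = 2.68: Pab(L + a)/(6LEI) = 207.4/EI
  span AB: triangular load, peak 16: 7w₀L³/(360EI) = 93.57/EI
  span BC: UDL 23.1: wL³/(24EI) = 1179/EI
  span BC: point load 93 at a = 3.21: Pab(L + b)/(6LEI) = 633.5/EI
  relative rotation θ_0 = (301 + 1813)/EI = 2114/EI
A unit hogging moment at B produces rotation L₁/(3EI) + L₂/(3EI) = 5.8/EI.
Slope continuity at B: θ_0 = M_B·5.8/EI, so M_B = 2114/5.8 = 364.4 kN·m (hogging).

M_B = 364.4 kN·m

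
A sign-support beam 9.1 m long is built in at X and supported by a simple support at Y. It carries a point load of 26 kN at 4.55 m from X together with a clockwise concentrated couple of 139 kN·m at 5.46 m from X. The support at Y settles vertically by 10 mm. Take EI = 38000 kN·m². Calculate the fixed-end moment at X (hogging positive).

M_X = 21.99 kN·m

Take the reaction at Y as the redundant and release it; the primary structure is a cantilever fixed at X.
Primary-structure tip deflection at Y by superposition:
  point load 26 at a = 4.55: Pa²(3L − a)/(6EI) = 2041/EI
  clockwise couple 139 at a = 5.46: M₀a(2L − a)/(2EI) = 4834/EI
  δ_0 = 6875/EI
Tip deflection under a unit load at Y: L³/(3EI) = 251.2/EI.
With EI = 38000 kN·m²: δ_0 = 0.18093 m and δ_{YY} = 0.00661 m/kN.
Compatibility — the beam at Y must follow the support down by 0.01 m: δ_0 − R_Y·δ_{YY} = 0.01, so R_Y = (0.18093 − 0.01)/0.00661 = 25.86 kN.
Moment equilibrium about X: M_X = Σ(load moments about X) − R_Y·L = 257.3 − 25.86×9.1 = 21.99 kN·m.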